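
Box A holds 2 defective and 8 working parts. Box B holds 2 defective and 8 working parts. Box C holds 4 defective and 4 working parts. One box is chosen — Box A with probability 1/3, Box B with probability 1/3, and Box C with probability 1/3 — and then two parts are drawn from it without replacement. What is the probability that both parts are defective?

163/1890

From Box A: P(both defective) = (2/10)(1/9) = 1/45.
From Box B: P(both defective) = (2/10)(1/9) = 1/45.
From Box C: P(both defective) = (4/8)(3/7) = 3/14.
Total probability = (1/3)(1/45) + (1/3)(1/45) + (1/3)(3/14) = 163/1890.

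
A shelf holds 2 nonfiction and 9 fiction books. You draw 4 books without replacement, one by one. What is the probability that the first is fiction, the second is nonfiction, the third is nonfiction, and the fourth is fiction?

Chain rule:
P = 9/11 × 2/10 × 1/9 × 8/8 = 144/7920 = 1/55.

1/55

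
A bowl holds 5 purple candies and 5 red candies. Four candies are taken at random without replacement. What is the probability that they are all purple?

1/42

P = 5/10 × 4/9 × 3/8 × 2/7 = 120/5040 = 1/42.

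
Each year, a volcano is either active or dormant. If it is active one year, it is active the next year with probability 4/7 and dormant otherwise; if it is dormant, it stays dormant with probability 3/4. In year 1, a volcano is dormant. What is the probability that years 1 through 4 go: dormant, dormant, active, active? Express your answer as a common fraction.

Year 1 is given. For each transition, use the conditional probability from the current state:
P(dormant | dormant) = 3/4; P(active | dormant) = 1/4; P(active | active) = 4/7.
P = 3/4 × 1/4 × 4/7 = 12/112 = 3/28.

3/28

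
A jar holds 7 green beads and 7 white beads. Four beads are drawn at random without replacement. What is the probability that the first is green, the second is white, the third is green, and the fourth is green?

35/572

Each draw changes the counts, so multiply the conditional probabilities along the sequence:
P = 7/14 × 7/13 × 6/12 × 5/11 = 1470/24024 = 35/572.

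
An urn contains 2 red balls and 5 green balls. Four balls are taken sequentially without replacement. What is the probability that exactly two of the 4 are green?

One ordering (green drawn first) has probability 5/7 × 4/6 × 2/5 × 1/4 = 40/840 = 1/21.
There are C(4,2) = 6 such orderings, each equally likely, so P = 6 × 1/21 = 2/7.

2/7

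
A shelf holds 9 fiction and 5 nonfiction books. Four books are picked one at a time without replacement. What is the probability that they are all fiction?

18/143

P = 9/14 × 8/13 × 7/12 × 6/11 = 3024/24024 = 18/143.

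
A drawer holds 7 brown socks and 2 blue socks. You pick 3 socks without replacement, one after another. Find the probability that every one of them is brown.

5/12

P(all brown) = 7/9 × 6/8 × 5/7 = 210/504 = 5/12.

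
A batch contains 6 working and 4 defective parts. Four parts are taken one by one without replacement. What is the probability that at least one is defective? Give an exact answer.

P(no defective) = 6/10 × 5/9 × 4/8 × 3/7 = 360/5040 = 1/14.
P(at least one) = 1 − 1/14 = 13/14.

13/14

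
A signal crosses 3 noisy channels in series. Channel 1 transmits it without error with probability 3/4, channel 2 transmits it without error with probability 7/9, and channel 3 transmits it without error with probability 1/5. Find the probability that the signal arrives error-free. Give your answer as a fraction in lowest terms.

Multiplying along the chain,
P = 3/4 × 7/9 × 1/5 = 21/180 = 7/60.

7/60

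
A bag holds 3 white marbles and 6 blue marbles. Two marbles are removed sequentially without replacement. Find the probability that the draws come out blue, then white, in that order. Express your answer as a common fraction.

1/4

Chain rule:
P = 6/9 × 3/8 = 18/72 = 1/4.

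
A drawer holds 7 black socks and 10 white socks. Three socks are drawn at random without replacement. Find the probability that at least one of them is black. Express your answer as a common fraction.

14/17

P(no black) = 10/17 × 9/16 × 8/15 = 720/4080 = 3/17.
P(at least one) = 1 − 3/17 = 14/17.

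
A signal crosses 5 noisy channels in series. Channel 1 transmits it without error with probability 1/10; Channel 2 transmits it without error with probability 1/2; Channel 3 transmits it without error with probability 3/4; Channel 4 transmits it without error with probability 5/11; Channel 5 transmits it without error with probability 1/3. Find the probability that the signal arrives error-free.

Multiplying along the chain,
P = 1/10 × 1/2 × 3/4 × 5/11 × 1/3 = 15/2640 = 1/176.

1/176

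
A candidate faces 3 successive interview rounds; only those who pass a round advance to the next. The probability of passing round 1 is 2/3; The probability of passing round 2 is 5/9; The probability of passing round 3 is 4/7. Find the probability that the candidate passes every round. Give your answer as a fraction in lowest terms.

40/189

Multiplying along the chain,
P = 2/3 × 5/9 × 4/7 = 40/189.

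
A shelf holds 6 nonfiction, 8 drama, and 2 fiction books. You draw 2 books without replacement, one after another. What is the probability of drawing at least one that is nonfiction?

P(no nonfiction) = 10/16 × 9/15 = 90/240 = 3/8.
P(at least one) = 1 − 3/8 = 5/8.

5/8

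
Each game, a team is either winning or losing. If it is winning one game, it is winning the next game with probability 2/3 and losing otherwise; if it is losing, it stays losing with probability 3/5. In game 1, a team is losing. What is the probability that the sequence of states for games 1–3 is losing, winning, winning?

4/15

Game 1 is given. For each transition, use the conditional probability from the current state:
P(winning | losing) = 2/5; P(winning | winning) = 2/3.
P = 2/5 × 2/3 = 4/15.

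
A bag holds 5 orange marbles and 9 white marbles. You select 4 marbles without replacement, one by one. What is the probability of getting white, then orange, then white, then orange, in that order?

Chain rule:
P = 9/14 × 5/13 × 8/12 × 4/11 = 1440/24024 = 60/1001.

60/1001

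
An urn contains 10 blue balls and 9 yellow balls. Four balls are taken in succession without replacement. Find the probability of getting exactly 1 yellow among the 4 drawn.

90/323

One ordering (yellow drawn first) has probability 9/19 × 10/18 × 9/17 × 8/16 = 6480/93024 = 45/646.
There are C(4,1) = 4 such orderings, each equally likely, so P = 4 × 45/646 = 90/323.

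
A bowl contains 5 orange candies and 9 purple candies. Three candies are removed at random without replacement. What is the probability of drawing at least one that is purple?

P(no purple) = 5/14 × 4/13 × 3/12 = 60/2184 = 5/182.
P(at least one) = 1 − 5/182 = 177/182.

177/182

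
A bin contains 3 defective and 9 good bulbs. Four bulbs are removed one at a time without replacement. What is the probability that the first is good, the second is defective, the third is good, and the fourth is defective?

2/55

Each draw changes the counts, so multiply the conditional probabilities along the sequence:
P = 9/12 × 3/11 × 8/10 × 2/9 = 432/11880 = 2/55.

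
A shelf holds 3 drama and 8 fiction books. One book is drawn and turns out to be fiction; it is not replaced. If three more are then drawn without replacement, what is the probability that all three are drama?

1/120

With the first book removed, 3 drama remain out of 10.
P = 3/10 × 2/9 × 1/8 = 6/720 = 1/120.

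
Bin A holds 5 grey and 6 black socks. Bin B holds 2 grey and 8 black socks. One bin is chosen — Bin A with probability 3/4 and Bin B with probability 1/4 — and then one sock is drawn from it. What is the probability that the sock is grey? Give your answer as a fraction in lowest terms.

From Bin A: P(grey) = 5/11.
From Bin B: P(grey) = 2/10.
Total probability = (3/4)(5/11) + (1/4)(2/10) = 43/110.

43/110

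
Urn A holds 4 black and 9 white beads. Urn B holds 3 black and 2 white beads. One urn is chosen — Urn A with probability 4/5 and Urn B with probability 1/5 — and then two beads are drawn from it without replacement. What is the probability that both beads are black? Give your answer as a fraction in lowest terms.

From Urn A: P(both black) = (4/13)(3/12) = 1/13.
From Urn B: P(both black) = (3/5)(2/4) = 3/10.
Total probability = (4/5)(1/13) + (1/5)(3/10) = 79/650.

79/650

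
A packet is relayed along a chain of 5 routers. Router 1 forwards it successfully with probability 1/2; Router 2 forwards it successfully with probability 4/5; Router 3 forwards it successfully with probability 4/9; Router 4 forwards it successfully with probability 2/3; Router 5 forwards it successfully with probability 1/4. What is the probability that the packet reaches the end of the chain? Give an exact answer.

The events are sequential, so multiply the conditional probabilities:
P = 1/2 × 4/5 × 4/9 × 2/3 × 1/4 = 32/1080 = 4/135.

4/135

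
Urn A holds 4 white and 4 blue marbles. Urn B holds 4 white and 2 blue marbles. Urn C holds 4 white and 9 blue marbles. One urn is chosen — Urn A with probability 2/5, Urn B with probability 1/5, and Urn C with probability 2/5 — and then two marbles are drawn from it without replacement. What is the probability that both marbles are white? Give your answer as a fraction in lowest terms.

From Urn A: P(both white) = (4/8)(3/7) = 3/14.
From Urn B: P(both white) = (4/6)(3/5) = 2/5.
From Urn C: P(both white) = (4/13)(3/12) = 1/13.
Total probability = (2/5)(3/14) + (1/5)(2/5) + (2/5)(1/13) = 447/2275.

447/2275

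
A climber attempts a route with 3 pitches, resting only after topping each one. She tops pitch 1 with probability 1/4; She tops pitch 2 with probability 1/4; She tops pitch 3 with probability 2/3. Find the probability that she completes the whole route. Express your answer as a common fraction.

Multiplying along the chain,
P = 1/4 × 1/4 × 2/3 = 2/48 = 1/24.

1/24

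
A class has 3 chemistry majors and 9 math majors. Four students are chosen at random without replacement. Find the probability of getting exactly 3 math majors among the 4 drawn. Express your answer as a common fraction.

28/55

One ordering (math majors drawn first) has probability 9/12 × 8/11 × 7/10 × 3/9 = 1512/11880 = 7/55.
There are C(4,3) = 4 such orderings, each equally likely, so P = 4 × 7/55 = 28/55.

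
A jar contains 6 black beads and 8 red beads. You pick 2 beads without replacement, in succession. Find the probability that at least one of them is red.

P(no red) = 6/14 × 5/13 = 30/182 = 15/91.
P(at least one) = 1 − 15/91 = 76/91.

76/91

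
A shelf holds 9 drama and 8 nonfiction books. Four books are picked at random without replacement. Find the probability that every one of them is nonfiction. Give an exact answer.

1/34

P(every draw is nonfiction) = 8/17 × 7/16 × 6/15 × 5/14 = 1680/57120 = 1/34.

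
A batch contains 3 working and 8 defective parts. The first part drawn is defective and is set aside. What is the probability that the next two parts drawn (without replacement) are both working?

With the first part removed, 3 working remain out of 10.
P = 3/10 × 2/9 = 6/90 = 1/15.

1/15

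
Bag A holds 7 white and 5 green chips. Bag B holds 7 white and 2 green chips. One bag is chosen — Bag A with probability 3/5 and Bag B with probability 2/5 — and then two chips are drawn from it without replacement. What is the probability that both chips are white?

14/33

From Bag A: P(both white) = (7/12)(6/11) = 7/22.
From Bag B: P(both white) = (7/9)(6/8) = 7/12.
Total probability = (3/5)(7/22) + (2/5)(7/12) = 14/33.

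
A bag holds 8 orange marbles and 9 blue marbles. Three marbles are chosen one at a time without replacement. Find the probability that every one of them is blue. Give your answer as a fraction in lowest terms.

21/170

P = 9/17 × 8/16 × 7/15 = 504/4080 = 21/170.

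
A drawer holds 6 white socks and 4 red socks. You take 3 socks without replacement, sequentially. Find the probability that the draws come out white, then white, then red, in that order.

1/6

Each draw changes the counts, so multiply the conditional probabilities along the sequence:
P = 6/10 × 5/9 × 4/8 = 120/720 = 1/6.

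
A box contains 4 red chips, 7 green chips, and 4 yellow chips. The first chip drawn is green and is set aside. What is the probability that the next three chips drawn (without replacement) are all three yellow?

After the first draw, 4 of the remaining 14 chips are yellow.
P = 4/14 × 3/13 × 2/12 = 24/2184 = 1/91.

1/91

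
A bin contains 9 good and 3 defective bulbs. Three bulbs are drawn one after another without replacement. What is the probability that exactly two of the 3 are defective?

27/220

One ordering (defective drawn first) has probability 3/12 × 2/11 × 9/10 = 54/1320 = 9/220.
There are C(3,2) = 3 such orderings, each equally likely, so P = 3 × 9/220 = 27/220.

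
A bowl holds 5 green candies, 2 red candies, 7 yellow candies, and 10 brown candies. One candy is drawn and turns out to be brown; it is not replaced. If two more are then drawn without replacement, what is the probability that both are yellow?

With the first candy removed, 7 yellow remain out of 23.
P = 7/23 × 6/22 = 42/506 = 21/253.

21/253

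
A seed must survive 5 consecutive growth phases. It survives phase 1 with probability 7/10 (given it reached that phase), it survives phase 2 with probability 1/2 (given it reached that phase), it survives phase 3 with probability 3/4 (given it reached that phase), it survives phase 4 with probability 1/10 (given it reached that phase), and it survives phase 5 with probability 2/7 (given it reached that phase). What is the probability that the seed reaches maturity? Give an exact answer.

3/400

The events are sequential, so multiply the conditional probabilities:
P = 7/10 × 1/2 × 3/4 × 1/10 × 2/7 = 42/5600 = 3/400.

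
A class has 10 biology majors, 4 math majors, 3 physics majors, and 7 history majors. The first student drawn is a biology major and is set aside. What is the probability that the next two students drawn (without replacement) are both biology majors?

After the first draw, 9 of the remaining 23 students are biology majors.
P = 9/23 × 8/22 = 72/506 = 36/253.

36/253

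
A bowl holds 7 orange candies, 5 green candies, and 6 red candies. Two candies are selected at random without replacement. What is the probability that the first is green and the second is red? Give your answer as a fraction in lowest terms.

5/51

Chain rule:
P = 5/18 × 6/17 = 30/306 = 5/51.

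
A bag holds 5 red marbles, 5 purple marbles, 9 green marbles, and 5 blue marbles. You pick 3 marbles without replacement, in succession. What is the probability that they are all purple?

P = 5/24 × 4/23 × 3/22 = 60/12144 = 5/1012.

5/1012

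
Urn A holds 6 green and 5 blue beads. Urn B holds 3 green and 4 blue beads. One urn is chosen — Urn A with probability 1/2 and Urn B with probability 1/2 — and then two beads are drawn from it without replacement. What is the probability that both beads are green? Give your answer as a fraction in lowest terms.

From Urn A: P(both green) = (6/11)(5/10) = 3/11.
From Urn B: P(both green) = (3/7)(2/6) = 1/7.
Total probability = (1/2)(3/11) + (1/2)(1/7) = 16/77.

16/77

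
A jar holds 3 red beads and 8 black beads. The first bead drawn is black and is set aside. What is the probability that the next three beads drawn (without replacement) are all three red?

1/120

With the first bead removed, 3 red remain out of 10.
P = 3/10 × 2/9 × 1/8 = 6/720 = 1/120.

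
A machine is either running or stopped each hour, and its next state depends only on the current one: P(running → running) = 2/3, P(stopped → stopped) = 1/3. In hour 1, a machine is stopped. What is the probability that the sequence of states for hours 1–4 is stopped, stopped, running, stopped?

2/27

Hour 1 is given. For each transition, use the conditional probability from the current state:
P(stopped | stopped) = 1/3; P(running | stopped) = 2/3; P(stopped | running) = 1/3.
P = 1/3 × 2/3 × 1/3 = 2/27.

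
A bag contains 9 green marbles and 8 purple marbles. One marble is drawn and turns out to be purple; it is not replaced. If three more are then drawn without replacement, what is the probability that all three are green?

After the first draw, 9 of the remaining 16 marbles are green.
P = 9/16 × 8/15 × 7/14 = 504/3360 = 3/20.

3/20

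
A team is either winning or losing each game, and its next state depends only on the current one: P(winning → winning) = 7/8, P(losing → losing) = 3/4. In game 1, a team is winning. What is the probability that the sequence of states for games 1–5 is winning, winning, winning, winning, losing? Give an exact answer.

343/4096

Game 1 is given. For each transition, use the conditional probability from the current state:
P(winning | winning) = 7/8; P(winning | winning) = 7/8; P(winning | winning) = 7/8; P(losing | winning) = 1/8.
P = 7/8 × 7/8 × 7/8 × 1/8 = 343/4096.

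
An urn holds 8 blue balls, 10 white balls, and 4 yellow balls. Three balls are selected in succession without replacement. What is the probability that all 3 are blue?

2/55

P = 8/22 × 7/21 × 6/20 = 336/9240 = 2/55.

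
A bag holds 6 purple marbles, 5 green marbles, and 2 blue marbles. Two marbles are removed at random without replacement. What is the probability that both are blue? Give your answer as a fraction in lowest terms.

1/78

P = 2/13 × 1/12 = 2/156 = 1/78.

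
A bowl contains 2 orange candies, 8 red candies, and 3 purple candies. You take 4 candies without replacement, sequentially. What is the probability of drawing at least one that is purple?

P(no purple) = 10/13 × 9/12 × 8/11 × 7/10 = 5040/17160 = 42/143.
P(at least one) = 1 − 42/143 = 101/143.

101/143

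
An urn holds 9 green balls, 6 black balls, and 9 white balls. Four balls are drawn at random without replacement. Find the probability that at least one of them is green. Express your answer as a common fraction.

441/506

P(no green) = 15/24 × 14/23 × 13/22 × 12/21 = 32760/255024 = 65/506.
P(at least one) = 1 − 65/506 = 441/506.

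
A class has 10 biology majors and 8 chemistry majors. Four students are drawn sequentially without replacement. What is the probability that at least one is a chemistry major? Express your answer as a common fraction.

95/102

P(no chemistry majors) = 10/18 × 9/17 × 8/16 × 7/15 = 5040/73440 = 7/102.
P(at least one) = 1 − 7/102 = 95/102.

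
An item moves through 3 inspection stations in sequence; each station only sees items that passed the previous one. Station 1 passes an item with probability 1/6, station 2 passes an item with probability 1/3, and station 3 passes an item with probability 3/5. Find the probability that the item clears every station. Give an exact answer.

1/30

Multiplying along the chain,
P = 1/6 × 1/3 × 3/5 = 3/90 = 1/30.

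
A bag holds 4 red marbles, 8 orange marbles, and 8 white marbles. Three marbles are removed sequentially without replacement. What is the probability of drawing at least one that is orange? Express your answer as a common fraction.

P(no orange) = 12/20 × 11/19 × 10/18 = 1320/6840 = 11/57.
P(at least one) = 1 − 11/57 = 46/57.

46/57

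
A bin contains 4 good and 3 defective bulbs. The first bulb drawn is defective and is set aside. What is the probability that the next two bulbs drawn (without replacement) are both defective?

1/15

With the first bulb removed, 2 defective remain out of 6.
P = 2/6 × 1/5 = 2/30 = 1/15.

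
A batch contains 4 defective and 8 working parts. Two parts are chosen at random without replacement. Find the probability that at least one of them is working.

10/11

P(no working) = 4/12 × 3/11 = 12/132 = 1/11.
P(at least one) = 1 − 1/11 = 10/11.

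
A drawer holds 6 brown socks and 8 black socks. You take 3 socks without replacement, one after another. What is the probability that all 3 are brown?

5/91

P = 6/14 × 5/13 × 4/12 = 120/2184 = 5/91.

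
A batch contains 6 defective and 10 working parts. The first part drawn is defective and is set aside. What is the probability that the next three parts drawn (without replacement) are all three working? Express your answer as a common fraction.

24/91

With the first part removed, 10 working remain out of 15.
P = 10/15 × 9/14 × 8/13 = 720/2730 = 24/91.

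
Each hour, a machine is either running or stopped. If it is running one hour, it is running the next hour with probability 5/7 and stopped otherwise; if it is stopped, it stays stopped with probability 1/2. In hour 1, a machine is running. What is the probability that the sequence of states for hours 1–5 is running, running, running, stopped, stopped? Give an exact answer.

25/343

Hour 1 is given. For each transition, use the conditional probability from the current state:
P(running | running) = 5/7; P(running | running) = 5/7; P(stopped | running) = 2/7; P(stopped | stopped) = 1/2.
P = 5/7 × 5/7 × 2/7 × 1/2 = 50/686 = 25/343.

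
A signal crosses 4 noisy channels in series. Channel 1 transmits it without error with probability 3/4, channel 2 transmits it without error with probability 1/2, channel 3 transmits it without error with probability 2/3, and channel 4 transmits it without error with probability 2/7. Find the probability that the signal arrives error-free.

Multiplying along the chain,
P = 3/4 × 1/2 × 2/3 × 2/7 = 12/168 = 1/14.

1/14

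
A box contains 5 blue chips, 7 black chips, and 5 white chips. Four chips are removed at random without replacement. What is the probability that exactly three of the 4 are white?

6/119

One ordering (white drawn first) has probability 5/17 × 4/16 × 3/15 × 12/14 = 720/57120 = 3/238.
There are C(4,3) = 4 such orderings, each equally likely, so P = 4 × 3/238 = 6/119.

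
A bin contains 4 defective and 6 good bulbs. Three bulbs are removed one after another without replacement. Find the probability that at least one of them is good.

P(no good) = 4/10 × 3/9 × 2/8 = 24/720 = 1/30.
P(at least one) = 1 − 1/30 = 29/30.

29/30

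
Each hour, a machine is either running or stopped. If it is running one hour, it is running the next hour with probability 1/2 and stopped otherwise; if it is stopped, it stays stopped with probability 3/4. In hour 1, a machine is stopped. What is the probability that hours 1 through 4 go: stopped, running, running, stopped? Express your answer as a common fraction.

1/16

Hour 1 is given. For each transition, use the conditional probability from the current state:
P(running | stopped) = 1/4; P(running | running) = 1/2; P(stopped | running) = 1/2.
P = 1/4 × 1/2 × 1/2 = 1/16.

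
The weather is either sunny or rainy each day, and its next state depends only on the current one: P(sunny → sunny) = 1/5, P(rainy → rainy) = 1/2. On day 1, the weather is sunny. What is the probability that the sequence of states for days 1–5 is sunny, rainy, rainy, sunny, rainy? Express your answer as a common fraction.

Day 1 is given. For each transition, use the conditional probability from the current state:
P(rainy | sunny) = 4/5; P(rainy | rainy) = 1/2; P(sunny | rainy) = 1/2; P(rainy | sunny) = 4/5.
P = 4/5 × 1/2 × 1/2 × 4/5 = 16/100 = 4/25.

4/25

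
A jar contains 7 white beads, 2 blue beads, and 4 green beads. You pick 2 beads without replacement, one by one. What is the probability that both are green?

1/13

P(all green) = 4/13 × 3/12 = 12/156 = 1/13.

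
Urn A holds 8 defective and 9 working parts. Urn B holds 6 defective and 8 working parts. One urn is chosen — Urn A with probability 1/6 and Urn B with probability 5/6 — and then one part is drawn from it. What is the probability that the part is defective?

From Urn A: P(defective) = 8/17.
From Urn B: P(defective) = 6/14.
Total probability = (1/6)(8/17) + (5/6)(6/14) = 311/714.

311/714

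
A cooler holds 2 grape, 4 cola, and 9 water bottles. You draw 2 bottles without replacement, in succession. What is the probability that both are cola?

2/35

P(all cola) = 4/15 × 3/14 = 12/210 = 2/35.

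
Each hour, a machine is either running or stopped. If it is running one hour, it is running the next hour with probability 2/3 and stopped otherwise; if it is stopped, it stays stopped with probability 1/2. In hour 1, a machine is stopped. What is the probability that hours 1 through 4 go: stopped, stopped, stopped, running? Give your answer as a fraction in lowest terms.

1/8

Hour 1 is given. For each transition, use the conditional probability from the current state:
P(stopped | stopped) = 1/2; P(stopped | stopped) = 1/2; P(running | stopped) = 1/2.
P = 1/2 × 1/2 × 1/2 = 1/8.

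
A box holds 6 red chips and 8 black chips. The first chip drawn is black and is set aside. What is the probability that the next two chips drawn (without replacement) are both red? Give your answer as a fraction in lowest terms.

With the first chip removed, 6 red remain out of 13.
P = 6/13 × 5/12 = 30/156 = 5/26.

5/26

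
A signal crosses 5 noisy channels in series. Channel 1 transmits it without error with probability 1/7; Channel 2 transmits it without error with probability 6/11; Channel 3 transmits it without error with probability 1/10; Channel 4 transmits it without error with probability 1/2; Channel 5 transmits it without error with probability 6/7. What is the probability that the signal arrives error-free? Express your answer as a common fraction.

9/2695

The events are sequential, so multiply the conditional probabilities:
P = 1/7 × 6/11 × 1/10 × 1/2 × 6/7 = 36/10780 = 9/2695.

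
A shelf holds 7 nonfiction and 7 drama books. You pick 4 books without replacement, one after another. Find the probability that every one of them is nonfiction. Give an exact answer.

P = 7/14 × 6/13 × 5/12 × 4/11 = 840/24024 = 5/143.

5/143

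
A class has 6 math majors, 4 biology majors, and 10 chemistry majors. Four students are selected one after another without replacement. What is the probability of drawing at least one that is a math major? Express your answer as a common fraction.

3844/4845

P(no math majors) = 14/20 × 13/19 × 12/18 × 11/17 = 24024/116280 = 1001/4845.
P(at least one) = 1 − 1001/4845 = 3844/4845.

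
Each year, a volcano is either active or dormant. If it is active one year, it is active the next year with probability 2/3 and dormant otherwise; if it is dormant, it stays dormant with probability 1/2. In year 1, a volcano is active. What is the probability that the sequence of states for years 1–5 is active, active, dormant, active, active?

2/27

Year 1 is given. For each transition, use the conditional probability from the current state:
P(active | active) = 2/3; P(dormant | active) = 1/3; P(active | dormant) = 1/2; P(active | active) = 2/3.
P = 2/3 × 1/3 × 1/2 × 2/3 = 4/54 = 2/27.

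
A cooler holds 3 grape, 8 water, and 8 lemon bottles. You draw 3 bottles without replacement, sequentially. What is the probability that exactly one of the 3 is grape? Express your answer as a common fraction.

120/323

One ordering (grape drawn first) has probability 3/19 × 16/18 × 15/17 = 720/5814 = 40/323.
There are C(3,1) = 3 such orderings, each equally likely, so P = 3 × 40/323 = 120/323.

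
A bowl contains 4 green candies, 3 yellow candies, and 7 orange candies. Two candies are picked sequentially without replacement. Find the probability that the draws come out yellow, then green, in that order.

Multiply the probability of each draw given the previous ones:
P = 3/14 × 4/13 = 12/182 = 6/91.

6/91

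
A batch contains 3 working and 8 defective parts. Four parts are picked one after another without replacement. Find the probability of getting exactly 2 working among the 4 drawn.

14/55

One ordering (working drawn first) has probability 3/11 × 2/10 × 8/9 × 7/8 = 336/7920 = 7/165.
There are C(4,2) = 6 such orderings, each equally likely, so P = 6 × 7/165 = 14/55.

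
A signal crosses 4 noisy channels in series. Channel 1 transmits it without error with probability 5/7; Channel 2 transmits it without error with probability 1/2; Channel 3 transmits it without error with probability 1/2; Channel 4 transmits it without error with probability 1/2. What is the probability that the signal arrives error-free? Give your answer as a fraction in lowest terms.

5/56

The events are sequential, so multiply the conditional probabilities:
P = 5/7 × 1/2 × 1/2 × 1/2 = 5/56.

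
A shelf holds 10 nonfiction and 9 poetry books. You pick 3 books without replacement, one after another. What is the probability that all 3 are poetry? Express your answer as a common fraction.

P(all poetry) = 9/19 × 8/18 × 7/17 = 504/5814 = 28/323.

28/323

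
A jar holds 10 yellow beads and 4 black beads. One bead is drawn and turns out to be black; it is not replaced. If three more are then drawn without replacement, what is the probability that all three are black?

1/286

With the first bead removed, 3 black remain out of 13.
P = 3/13 × 2/12 × 1/11 = 6/1716 = 1/286.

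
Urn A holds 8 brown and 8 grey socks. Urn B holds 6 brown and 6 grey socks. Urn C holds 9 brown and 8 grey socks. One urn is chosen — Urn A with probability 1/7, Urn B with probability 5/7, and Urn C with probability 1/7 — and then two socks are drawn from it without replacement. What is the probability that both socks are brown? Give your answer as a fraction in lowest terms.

From Urn A: P(both brown) = (8/16)(7/15) = 7/30.
From Urn B: P(both brown) = (6/12)(5/11) = 5/22.
From Urn C: P(both brown) = (9/17)(8/16) = 9/34.
Total probability = (1/7)(7/30) + (5/7)(5/22) + (1/7)(9/34) = 9169/39270.

9169/39270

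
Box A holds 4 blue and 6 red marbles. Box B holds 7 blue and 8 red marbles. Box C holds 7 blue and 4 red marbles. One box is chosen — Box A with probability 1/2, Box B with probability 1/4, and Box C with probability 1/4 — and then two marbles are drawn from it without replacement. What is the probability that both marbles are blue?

From Box A: P(both blue) = (4/10)(3/9) = 2/15.
From Box B: P(both blue) = (7/15)(6/14) = 1/5.
From Box C: P(both blue) = (7/11)(6/10) = 21/55.
Total probability = (1/2)(2/15) + (1/4)(1/5) + (1/4)(21/55) = 7/33.

7/33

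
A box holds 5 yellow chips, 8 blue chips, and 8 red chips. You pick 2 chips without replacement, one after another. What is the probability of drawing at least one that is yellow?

P(no yellow) = 16/21 × 15/20 = 240/420 = 4/7.
P(at least one) = 1 − 4/7 = 3/7.

3/7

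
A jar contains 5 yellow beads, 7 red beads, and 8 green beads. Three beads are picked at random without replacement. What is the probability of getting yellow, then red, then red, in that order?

7/228

Chain rule:
P = 5/20 × 7/19 × 6/18 = 210/6840 = 7/228.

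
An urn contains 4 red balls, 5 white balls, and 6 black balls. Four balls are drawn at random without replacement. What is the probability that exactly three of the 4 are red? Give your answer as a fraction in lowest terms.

One ordering (red drawn first) has probability 4/15 × 3/14 × 2/13 × 11/12 = 264/32760 = 11/1365.
There are C(4,3) = 4 such orderings, each equally likely, so P = 4 × 11/1365 = 44/1365.

44/1365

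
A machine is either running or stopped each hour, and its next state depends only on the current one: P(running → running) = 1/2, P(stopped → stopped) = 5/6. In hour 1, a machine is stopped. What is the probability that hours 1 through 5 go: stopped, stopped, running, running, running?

Hour 1 is given. For each transition, use the conditional probability from the current state:
P(stopped | stopped) = 5/6; P(running | stopped) = 1/6; P(running | running) = 1/2; P(running | running) = 1/2.
P = 5/6 × 1/6 × 1/2 × 1/2 = 5/144.

5/144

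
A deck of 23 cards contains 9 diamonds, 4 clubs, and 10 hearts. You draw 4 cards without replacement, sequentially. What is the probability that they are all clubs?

1/8855

P(all clubs) = 4/23 × 3/22 × 2/21 × 1/20 = 24/212520 = 1/8855.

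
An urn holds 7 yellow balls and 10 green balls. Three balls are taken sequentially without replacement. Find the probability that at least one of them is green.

P(no green) = 7/17 × 6/16 × 5/15 = 210/4080 = 7/136.
P(at least one) = 1 − 7/136 = 129/136.

129/136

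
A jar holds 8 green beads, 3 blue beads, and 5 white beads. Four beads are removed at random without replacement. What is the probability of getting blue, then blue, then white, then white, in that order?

Each draw changes the counts, so multiply the conditional probabilities along the sequence:
P = 3/16 × 2/15 × 5/14 × 4/13 = 120/43680 = 1/364.

1/364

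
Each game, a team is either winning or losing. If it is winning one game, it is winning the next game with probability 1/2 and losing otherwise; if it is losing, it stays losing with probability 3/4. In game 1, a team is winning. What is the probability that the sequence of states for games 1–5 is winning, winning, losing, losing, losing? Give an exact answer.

Game 1 is given. For each transition, use the conditional probability from the current state:
P(winning | winning) = 1/2; P(losing | winning) = 1/2; P(losing | losing) = 3/4; P(losing | losing) = 3/4.
P = 1/2 × 1/2 × 3/4 × 3/4 = 9/64.

9/64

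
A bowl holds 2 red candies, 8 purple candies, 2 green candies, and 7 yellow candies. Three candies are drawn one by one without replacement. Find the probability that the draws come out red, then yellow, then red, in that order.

7/2907

Multiply the probability of each draw given the previous ones:
P = 2/19 × 7/18 × 1/17 = 14/5814 = 7/2907.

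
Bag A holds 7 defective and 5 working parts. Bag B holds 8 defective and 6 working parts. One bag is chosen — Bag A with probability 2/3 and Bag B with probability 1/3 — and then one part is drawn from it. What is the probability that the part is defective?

73/126

From Bag A: P(defective) = 7/12.
From Bag B: P(defective) = 8/14.
Total probability = (2/3)(7/12) + (1/3)(8/14) = 73/126.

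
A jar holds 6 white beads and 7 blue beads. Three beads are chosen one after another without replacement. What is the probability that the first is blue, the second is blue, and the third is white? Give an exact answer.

Chain rule:
P = 7/13 × 6/12 × 6/11 = 252/1716 = 21/143.

21/143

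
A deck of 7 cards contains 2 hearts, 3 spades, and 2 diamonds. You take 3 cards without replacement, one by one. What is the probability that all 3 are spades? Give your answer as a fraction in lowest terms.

P = 3/7 × 2/6 × 1/5 = 6/210 = 1/35.

1/35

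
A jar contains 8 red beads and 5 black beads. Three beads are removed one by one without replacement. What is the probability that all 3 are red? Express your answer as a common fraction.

P(every draw is red) = 8/13 × 7/12 × 6/11 = 336/1716 = 28/143.

28/143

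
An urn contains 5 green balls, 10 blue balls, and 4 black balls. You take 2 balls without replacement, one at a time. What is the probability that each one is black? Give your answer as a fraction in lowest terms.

2/57

P(all black) = 4/19 × 3/18 = 12/342 = 2/57.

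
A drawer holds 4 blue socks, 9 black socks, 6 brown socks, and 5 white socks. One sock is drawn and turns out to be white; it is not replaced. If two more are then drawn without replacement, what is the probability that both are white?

6/253

After the first draw, 4 of the remaining 23 socks are white.
P = 4/23 × 3/22 = 12/506 = 6/253.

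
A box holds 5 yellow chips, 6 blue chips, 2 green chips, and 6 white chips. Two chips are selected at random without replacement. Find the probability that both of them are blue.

P(all blue) = 6/19 × 5/18 = 30/342 = 5/57.

5/57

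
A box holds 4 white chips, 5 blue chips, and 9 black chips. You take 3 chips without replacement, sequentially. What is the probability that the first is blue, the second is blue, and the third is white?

Multiply the probability of each draw given the previous ones:
P = 5/18 × 4/17 × 4/16 = 80/4896 = 5/306.

5/306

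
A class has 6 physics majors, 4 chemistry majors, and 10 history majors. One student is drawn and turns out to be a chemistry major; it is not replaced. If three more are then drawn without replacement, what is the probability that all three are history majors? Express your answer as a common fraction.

After the first draw, 10 of the remaining 19 students are history majors.
P = 10/19 × 9/18 × 8/17 = 720/5814 = 40/323.

40/323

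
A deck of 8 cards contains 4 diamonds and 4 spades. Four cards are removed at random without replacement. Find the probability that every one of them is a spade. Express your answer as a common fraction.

P(all spades) = 4/8 × 3/7 × 2/6 × 1/5 = 24/1680 = 1/70.

1/70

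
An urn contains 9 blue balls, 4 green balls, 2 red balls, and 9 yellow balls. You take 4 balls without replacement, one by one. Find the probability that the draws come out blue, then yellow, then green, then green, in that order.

27/7084

Multiply the probability of each draw given the previous ones:
P = 9/24 × 9/23 × 4/22 × 3/21 = 972/255024 = 27/7084.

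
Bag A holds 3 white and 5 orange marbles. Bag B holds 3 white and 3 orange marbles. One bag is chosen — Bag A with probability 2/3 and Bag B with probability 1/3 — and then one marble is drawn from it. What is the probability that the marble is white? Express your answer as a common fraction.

5/12

From Bag A: P(white) = 3/8.
From Bag B: P(white) = 3/6.
Total probability = (2/3)(3/8) + (1/3)(3/6) = 5/12.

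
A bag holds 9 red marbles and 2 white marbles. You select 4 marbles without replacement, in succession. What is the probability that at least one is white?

P(no white) = 9/11 × 8/10 × 7/9 × 6/8 = 3024/7920 = 21/55.
P(at least one) = 1 − 21/55 = 34/55.

34/55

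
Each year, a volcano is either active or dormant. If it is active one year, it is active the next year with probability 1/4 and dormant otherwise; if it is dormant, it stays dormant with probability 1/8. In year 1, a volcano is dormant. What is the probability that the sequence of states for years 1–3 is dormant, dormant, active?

7/64

Year 1 is given. For each transition, use the conditional probability from the current state:
P(dormant | dormant) = 1/8; P(active | dormant) = 7/8.
P = 1/8 × 7/8 = 7/64.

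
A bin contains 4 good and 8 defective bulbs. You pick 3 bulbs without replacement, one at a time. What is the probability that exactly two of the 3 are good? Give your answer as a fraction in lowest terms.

12/55

One ordering (good drawn first) has probability 4/12 × 3/11 × 8/10 = 96/1320 = 4/55.
There are C(3,2) = 3 such orderings, each equally likely, so P = 3 × 4/55 = 12/55.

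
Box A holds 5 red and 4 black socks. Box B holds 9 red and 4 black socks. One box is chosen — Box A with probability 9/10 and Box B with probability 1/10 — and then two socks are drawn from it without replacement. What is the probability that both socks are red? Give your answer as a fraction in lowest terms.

From Box A: P(both red) = (5/9)(4/8) = 5/18.
From Box B: P(both red) = (9/13)(8/12) = 6/13.
Total probability = (9/10)(5/18) + (1/10)(6/13) = 77/260.

77/260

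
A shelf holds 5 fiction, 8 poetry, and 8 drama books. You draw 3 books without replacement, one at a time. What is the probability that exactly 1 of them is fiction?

60/133

One ordering (fiction drawn first) has probability 5/21 × 16/20 × 15/19 = 1200/7980 = 20/133.
There are C(3,1) = 3 such orderings, each equally likely, so P = 3 × 20/133 = 60/133.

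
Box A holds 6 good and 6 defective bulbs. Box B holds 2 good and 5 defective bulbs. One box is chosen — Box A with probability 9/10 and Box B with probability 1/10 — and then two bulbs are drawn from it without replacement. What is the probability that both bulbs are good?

From Box A: P(both good) = (6/12)(5/11) = 5/22.
From Box B: P(both good) = (2/7)(1/6) = 1/21.
Total probability = (9/10)(5/22) + (1/10)(1/21) = 967/4620.

967/4620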